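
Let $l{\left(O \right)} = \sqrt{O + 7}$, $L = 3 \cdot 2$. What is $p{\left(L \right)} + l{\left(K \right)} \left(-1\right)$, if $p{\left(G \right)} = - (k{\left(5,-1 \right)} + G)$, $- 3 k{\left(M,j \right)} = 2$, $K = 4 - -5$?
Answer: $- \frac{28}{3} \approx -9.3333$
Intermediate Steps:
$K = 9$ ($K = 4 + 5 = 9$)
$L = 6$
$k{\left(M,j \right)} = - \frac{2}{3}$ ($k{\left(M,j \right)} = \left(- \frac{1}{3}\right) 2 = - \frac{2}{3}$)
$l{\left(O \right)} = \sqrt{7 + O}$
$p{\left(G \right)} = \frac{2}{3} - G$ ($p{\left(G \right)} = - (- \frac{2}{3} + G) = \frac{2}{3} - G$)
$p{\left(L \right)} + l{\left(K \right)} \left(-1\right) = \left(\frac{2}{3} - 6\right) + \sqrt{7 + 9} \left(-1\right) = \left(\frac{2}{3} - 6\right) + \sqrt{16} \left(-1\right) = - \frac{16}{3} + 4 \left(-1\right) = - \frac{16}{3} - 4 = - \frac{28}{3}$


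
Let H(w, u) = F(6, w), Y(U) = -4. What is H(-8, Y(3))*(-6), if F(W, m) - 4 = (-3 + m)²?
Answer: -750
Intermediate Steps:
F(W, m) = 4 + (-3 + m)²
H(w, u) = 4 + (-3 + w)²
H(-8, Y(3))*(-6) = (4 + (-3 - 8)²)*(-6) = (4 + (-11)²)*(-6) = (4 + 121)*(-6) = 125*(-6) = -750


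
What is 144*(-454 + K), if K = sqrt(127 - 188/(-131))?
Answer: -65376 + 720*sqrt(88163)/131 ≈ -63744.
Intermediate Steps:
K = 5*sqrt(88163)/131 (K = sqrt(127 - 188*(-1/131)) = sqrt(127 + 188/131) = sqrt(16825/131) = 5*sqrt(88163)/131 ≈ 11.333)
144*(-454 + K) = 144*(-454 + 5*sqrt(88163)/131) = -65376 + 720*sqrt(88163)/131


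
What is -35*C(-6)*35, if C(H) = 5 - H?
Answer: -13475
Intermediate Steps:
-35*C(-6)*35 = -35*(5 - 1*(-6))*35 = -35*(5 + 6)*35 = -35*11*35 = -385*35 = -13475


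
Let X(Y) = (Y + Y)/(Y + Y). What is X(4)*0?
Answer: 0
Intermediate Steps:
X(Y) = 1 (X(Y) = (2*Y)/((2*Y)) = (2*Y)*(1/(2*Y)) = 1)
X(4)*0 = 1*0 = 0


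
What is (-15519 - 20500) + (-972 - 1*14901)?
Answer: -51892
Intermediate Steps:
(-15519 - 20500) + (-972 - 1*14901) = -36019 + (-972 - 14901) = -36019 - 15873 = -51892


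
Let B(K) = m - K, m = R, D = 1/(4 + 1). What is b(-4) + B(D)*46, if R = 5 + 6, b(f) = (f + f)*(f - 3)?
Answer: 2764/5 ≈ 552.80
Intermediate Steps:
b(f) = 2*f*(-3 + f) (b(f) = (2*f)*(-3 + f) = 2*f*(-3 + f))
D = ⅕ (D = 1/5 = ⅕ ≈ 0.20000)
R = 11
m = 11
B(K) = 11 - K
b(-4) + B(D)*46 = 2*(-4)*(-3 - 4) + (11 - 1*⅕)*46 = 2*(-4)*(-7) + (11 - ⅕)*46 = 56 + (54/5)*46 = 56 + 2484/5 = 2764/5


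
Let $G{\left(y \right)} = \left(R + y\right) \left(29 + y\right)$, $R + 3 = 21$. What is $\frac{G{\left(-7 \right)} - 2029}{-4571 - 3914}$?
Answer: $\frac{1787}{8485} \approx 0.21061$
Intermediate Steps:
$R = 18$ ($R = -3 + 21 = 18$)
$G{\left(y \right)} = \left(18 + y\right) \left(29 + y\right)$
$\frac{G{\left(-7 \right)} - 2029}{-4571 - 3914} = \frac{\left(522 + \left(-7\right)^{2} + 47 \left(-7\right)\right) - 2029}{-4571 - 3914} = \frac{\left(522 + 49 - 329\right) - 2029}{-8485} = \left(242 - 2029\right) \left(- \frac{1}{8485}\right) = \left(-1787\right) \left(- \frac{1}{8485}\right) = \frac{1787}{8485}$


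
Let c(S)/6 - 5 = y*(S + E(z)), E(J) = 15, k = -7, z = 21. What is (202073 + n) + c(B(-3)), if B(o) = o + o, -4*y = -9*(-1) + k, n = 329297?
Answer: 531373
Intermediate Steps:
y = -1/2 (y = -(-9*(-1) - 7)/4 = -(9 - 7)/4 = -1/4*2 = -1/2 ≈ -0.50000)
B(o) = 2*o
c(S) = -15 - 3*S (c(S) = 30 + 6*(-(S + 15)/2) = 30 + 6*(-(15 + S)/2) = 30 + 6*(-15/2 - S/2) = 30 + (-45 - 3*S) = -15 - 3*S)
(202073 + n) + c(B(-3)) = (202073 + 329297) + (-15 - 6*(-3)) = 531370 + (-15 - 3*(-6)) = 531370 + (-15 + 18) = 531370 + 3 = 531373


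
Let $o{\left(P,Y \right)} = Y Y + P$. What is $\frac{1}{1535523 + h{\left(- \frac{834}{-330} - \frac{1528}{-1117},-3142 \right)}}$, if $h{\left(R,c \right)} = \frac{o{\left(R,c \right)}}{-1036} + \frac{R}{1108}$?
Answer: $\frac{8815062410}{13451731324082113} \approx 6.5531 \cdot 10^{-7}$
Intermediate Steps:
$o{\left(P,Y \right)} = P + Y^{2}$ ($o{\left(P,Y \right)} = Y^{2} + P = P + Y^{2}$)
$h{\left(R,c \right)} = - \frac{9 R}{143486} - \frac{c^{2}}{1036}$ ($h{\left(R,c \right)} = \frac{R + c^{2}}{-1036} + \frac{R}{1108} = \left(R + c^{2}\right) \left(- \frac{1}{1036}\right) + R \frac{1}{1108} = \left(- \frac{R}{1036} - \frac{c^{2}}{1036}\right) + \frac{R}{1108} = - \frac{9 R}{143486} - \frac{c^{2}}{1036}$)
$\frac{1}{1535523 + h{\left(- \frac{834}{-330} - \frac{1528}{-1117},-3142 \right)}} = \frac{1}{1535523 - \left(\frac{2468041}{259} + \frac{9 \left(- \frac{834}{-330} - \frac{1528}{-1117}\right)}{143486}\right)} = \frac{1}{1535523 - \left(\frac{2468041}{259} + \frac{9 \left(\left(-834\right) \left(- \frac{1}{330}\right) - - \frac{1528}{1117}\right)}{143486}\right)} = \frac{1}{1535523 - \left(\frac{2468041}{259} + \frac{9 \left(\frac{139}{55} + \frac{1528}{1117}\right)}{143486}\right)} = \frac{1}{1535523 - \frac{83999752908317}{8815062410}} = \frac{1}{\frac{13451731324082113}{8815062410}} = \frac{8815062410}{13451731324082113}$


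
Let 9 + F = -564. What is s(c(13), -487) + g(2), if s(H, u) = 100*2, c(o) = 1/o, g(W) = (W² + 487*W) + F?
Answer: 605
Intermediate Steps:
F = -573 (F = -9 - 564 = -573)
g(W) = -573 + W² + 487*W (g(W) = (W² + 487*W) - 573 = -573 + W² + 487*W)
s(H, u) = 200
s(c(13), -487) + g(2) = 200 + (-573 + 2² + 487*2) = 200 + (-573 + 4 + 974) = 200 + 405 = 605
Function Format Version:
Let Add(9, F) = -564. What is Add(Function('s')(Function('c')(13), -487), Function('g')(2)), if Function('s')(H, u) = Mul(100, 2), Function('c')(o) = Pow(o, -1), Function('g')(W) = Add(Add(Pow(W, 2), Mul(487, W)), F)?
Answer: 605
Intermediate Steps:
F = -573 (F = Add(-9, -564) = -573)
Function('g')(W) = Add(-573, Pow(W, 2), Mul(487, W)) (Function('g')(W) = Add(Add(Pow(W, 2), Mul(487, W)), -573) = Add(-573, Pow(W, 2), Mul(487, W)))
Function('s')(H, u) = 200
Add(Function('s')(Function('c')(13), -487), Function('g')(2)) = Add(200, Add(-573, Pow(2, 2), Mul(487, 2))) = Add(200, Add(-573, 4, 974)) = Add(200, 405) = 605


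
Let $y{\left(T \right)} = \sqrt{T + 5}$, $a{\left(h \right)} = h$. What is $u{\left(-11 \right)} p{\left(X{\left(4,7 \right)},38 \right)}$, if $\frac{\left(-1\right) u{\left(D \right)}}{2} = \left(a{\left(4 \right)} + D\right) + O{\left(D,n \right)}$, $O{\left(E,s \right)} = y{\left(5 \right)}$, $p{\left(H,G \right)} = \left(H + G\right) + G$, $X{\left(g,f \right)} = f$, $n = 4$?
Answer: $1162 - 166 \sqrt{10} \approx 637.06$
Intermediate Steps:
$p{\left(H,G \right)} = H + 2 G$ ($p{\left(H,G \right)} = \left(G + H\right) + G = H + 2 G$)
$y{\left(T \right)} = \sqrt{5 + T}$
$O{\left(E,s \right)} = \sqrt{10}$ ($O{\left(E,s \right)} = \sqrt{5 + 5} = \sqrt{10}$)
$u{\left(D \right)} = -8 - 2 D - 2 \sqrt{10}$ ($u{\left(D \right)} = - 2 \left(\left(4 + D\right) + \sqrt{10}\right) = - 2 \left(4 + D + \sqrt{10}\right) = -8 - 2 D - 2 \sqrt{10}$)
$u{\left(-11 \right)} p{\left(X{\left(4,7 \right)},38 \right)} = \left(-8 - -22 - 2 \sqrt{10}\right) \left(7 + 2 \cdot 38\right) = \left(-8 + 22 - 2 \sqrt{10}\right) \left(7 + 76\right) = \left(14 - 2 \sqrt{10}\right) 83 = 1162 - 166 \sqrt{10}$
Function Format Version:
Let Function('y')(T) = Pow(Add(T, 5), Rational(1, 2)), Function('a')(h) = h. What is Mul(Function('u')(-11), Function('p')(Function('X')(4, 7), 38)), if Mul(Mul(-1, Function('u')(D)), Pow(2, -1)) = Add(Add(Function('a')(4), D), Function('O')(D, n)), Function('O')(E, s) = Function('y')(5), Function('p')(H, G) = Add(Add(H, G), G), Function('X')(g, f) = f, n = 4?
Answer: Add(1162, Mul(-166, Pow(10, Rational(1, 2)))) ≈ 637.06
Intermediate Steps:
Function('p')(H, G) = Add(H, Mul(2, G)) (Function('p')(H, G) = Add(Add(G, H), G) = Add(H, Mul(2, G)))
Function('y')(T) = Pow(Add(5, T), Rational(1, 2))
Function('O')(E, s) = Pow(10, Rational(1, 2)) (Function('O')(E, s) = Pow(Add(5, 5), Rational(1, 2)) = Pow(10, Rational(1, 2)))
Function('u')(D) = Add(-8, Mul(-2, D), Mul(-2, Pow(10, Rational(1, 2)))) (Function('u')(D) = Mul(-2, Add(Add(4, D), Pow(10, Rational(1, 2)))) = Mul(-2, Add(4, D, Pow(10, Rational(1, 2)))) = Add(-8, Mul(-2, D), Mul(-2, Pow(10, Rational(1, 2)))))
Mul(Function('u')(-11), Function('p')(Function('X')(4, 7), 38)) = Mul(Add(-8, Mul(-2, -11), Mul(-2, Pow(10, Rational(1, 2)))), Add(7, Mul(2, 38))) = Mul(Add(-8, 22, Mul(-2, Pow(10, Rational(1, 2)))), Add(7, 76)) = Mul(Add(14, Mul(-2, Pow(10, Rational(1, 2)))), 83) = Add(1162, Mul(-166, Pow(10, Rational(1, 2))))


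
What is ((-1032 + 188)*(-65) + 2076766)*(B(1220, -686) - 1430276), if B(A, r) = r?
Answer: -3050275804212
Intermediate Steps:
((-1032 + 188)*(-65) + 2076766)*(B(1220, -686) - 1430276) = ((-1032 + 188)*(-65) + 2076766)*(-686 - 1430276) = (-844*(-65) + 2076766)*(-1430962) = (54860 + 2076766)*(-1430962) = 2131626*(-1430962) = -3050275804212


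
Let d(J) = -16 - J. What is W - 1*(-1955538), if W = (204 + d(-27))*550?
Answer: 2073788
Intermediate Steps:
W = 118250 (W = (204 + (-16 - 1*(-27)))*550 = (204 + (-16 + 27))*550 = (204 + 11)*550 = 215*550 = 118250)
W - 1*(-1955538) = 118250 - 1*(-1955538) = 118250 + 1955538 = 2073788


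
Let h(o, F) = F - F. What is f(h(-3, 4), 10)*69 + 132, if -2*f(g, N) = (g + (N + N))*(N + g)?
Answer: -6768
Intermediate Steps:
h(o, F) = 0
f(g, N) = -(N + g)*(g + 2*N)/2 (f(g, N) = -(g + (N + N))*(N + g)/2 = -(g + 2*N)*(N + g)/2 = -(N + g)*(g + 2*N)/2)
f(h(-3, 4), 10)*69 + 132 = (-1*10² - ½*0² - 3/2*10*0)*69 + 132 = (-1*100 - ½*0 + 0)*69 + 132 = (-100 + 0 + 0)*69 + 132 = -100*69 + 132 = -6900 + 132 = -6768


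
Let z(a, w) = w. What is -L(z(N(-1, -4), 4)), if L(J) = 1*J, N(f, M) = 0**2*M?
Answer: -4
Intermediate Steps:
N(f, M) = 0 (N(f, M) = 0*M = 0)
L(J) = J
-L(z(N(-1, -4), 4)) = -1*4 = -4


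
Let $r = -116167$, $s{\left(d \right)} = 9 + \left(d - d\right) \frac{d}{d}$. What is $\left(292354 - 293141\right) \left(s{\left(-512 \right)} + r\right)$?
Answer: $91416346$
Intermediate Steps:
$s{\left(d \right)} = 9$ ($s{\left(d \right)} = 9 + 0 \cdot 1 = 9 + 0 = 9$)
$\left(292354 - 293141\right) \left(s{\left(-512 \right)} + r\right) = \left(292354 - 293141\right) \left(9 - 116167\right) = \left(-787\right) \left(-116158\right) = 91416346$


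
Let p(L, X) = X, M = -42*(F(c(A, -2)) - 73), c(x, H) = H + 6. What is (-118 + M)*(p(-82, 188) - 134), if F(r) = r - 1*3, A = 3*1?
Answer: 156924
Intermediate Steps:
A = 3
c(x, H) = 6 + H
F(r) = -3 + r (F(r) = r - 3 = -3 + r)
M = 3024 (M = -42*((-3 + (6 - 2)) - 73) = -42*((-3 + 4) - 73) = -42*(1 - 73) = -42*(-72) = 3024)
(-118 + M)*(p(-82, 188) - 134) = (-118 + 3024)*(188 - 134) = 2906*54 = 156924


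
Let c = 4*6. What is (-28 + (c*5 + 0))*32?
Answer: 2944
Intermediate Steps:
c = 24
(-28 + (c*5 + 0))*32 = (-28 + (24*5 + 0))*32 = (-28 + (120 + 0))*32 = (-28 + 120)*32 = 92*32 = 2944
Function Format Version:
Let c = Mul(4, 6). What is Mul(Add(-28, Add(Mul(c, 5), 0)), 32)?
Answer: 2944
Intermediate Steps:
c = 24
Mul(Add(-28, Add(Mul(c, 5), 0)), 32) = Mul(Add(-28, Add(Mul(24, 5), 0)), 32) = Mul(Add(-28, Add(120, 0)), 32) = Mul(Add(-28, 120), 32) = Mul(92, 32) = 2944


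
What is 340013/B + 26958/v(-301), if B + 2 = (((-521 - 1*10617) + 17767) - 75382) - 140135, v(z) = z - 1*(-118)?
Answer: -1897826333/12742290 ≈ -148.94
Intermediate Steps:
v(z) = 118 + z (v(z) = z + 118 = 118 + z)
B = -208890 (B = -2 + ((((-521 - 1*10617) + 17767) - 75382) - 140135) = -2 + ((((-521 - 10617) + 17767) - 75382) - 140135) = -2 + (((-11138 + 17767) - 75382) - 140135) = -2 + ((6629 - 75382) - 140135) = -2 + (-68753 - 140135) = -2 - 208888 = -208890)
340013/B + 26958/v(-301) = 340013/(-208890) + 26958/(118 - 301) = 340013*(-1/208890) + 26958/(-183) = -340013/208890 + 26958*(-1/183) = -340013/208890 - 8986/61 = -1897826333/12742290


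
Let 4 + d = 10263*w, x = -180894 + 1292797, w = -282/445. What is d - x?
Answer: -497692781/445 ≈ -1.1184e+6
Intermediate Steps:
w = -282/445 (w = -282*1/445 = -282/445 ≈ -0.63371)
x = 1111903
d = -2895946/445 (d = -4 + 10263*(-282/445) = -4 - 2894166/445 = -2895946/445 ≈ -6507.7)
d - x = -2895946/445 - 1*1111903 = -2895946/445 - 1111903 = -497692781/445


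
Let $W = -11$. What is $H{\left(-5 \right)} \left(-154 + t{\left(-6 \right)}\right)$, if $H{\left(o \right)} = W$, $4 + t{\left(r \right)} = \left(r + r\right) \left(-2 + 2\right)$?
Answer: $1738$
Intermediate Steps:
$t{\left(r \right)} = -4$ ($t{\left(r \right)} = -4 + \left(r + r\right) \left(-2 + 2\right) = -4 + 2 r 0 = -4 + 0 = -4$)
$H{\left(o \right)} = -11$
$H{\left(-5 \right)} \left(-154 + t{\left(-6 \right)}\right) = - 11 \left(-154 - 4\right) = \left(-11\right) \left(-158\right) = 1738$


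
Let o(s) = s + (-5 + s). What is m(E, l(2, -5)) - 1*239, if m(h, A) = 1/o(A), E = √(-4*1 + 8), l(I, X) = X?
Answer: -3586/15 ≈ -239.07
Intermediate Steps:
E = 2 (E = √(-4 + 8) = √4 = 2)
o(s) = -5 + 2*s
m(h, A) = 1/(-5 + 2*A)
m(E, l(2, -5)) - 1*239 = 1/(-5 + 2*(-5)) - 1*239 = 1/(-5 - 10) - 239 = 1/(-15) - 239 = -1/15 - 239 = -3586/15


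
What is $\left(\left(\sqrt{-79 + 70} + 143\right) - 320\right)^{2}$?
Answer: $31320 - 1062 i \approx 31320.0 - 1062.0 i$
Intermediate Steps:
$\left(\left(\sqrt{-79 + 70} + 143\right) - 320\right)^{2} = \left(\left(\sqrt{-9} + 143\right) - 320\right)^{2} = \left(\left(3 i + 143\right) - 320\right)^{2} = \left(\left(143 + 3 i\right) - 320\right)^{2} = \left(-177 + 3 i\right)^{2}$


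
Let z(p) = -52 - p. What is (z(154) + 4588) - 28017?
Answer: -23635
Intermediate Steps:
(z(154) + 4588) - 28017 = ((-52 - 1*154) + 4588) - 28017 = ((-52 - 154) + 4588) - 28017 = (-206 + 4588) - 28017 = 4382 - 28017 = -23635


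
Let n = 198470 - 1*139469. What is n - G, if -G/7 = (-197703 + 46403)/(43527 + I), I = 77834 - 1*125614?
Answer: 251990353/4253 ≈ 59250.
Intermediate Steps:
n = 59001 (n = 198470 - 139469 = 59001)
I = -47780 (I = 77834 - 125614 = -47780)
G = -1059100/4253 (G = -7*(-197703 + 46403)/(43527 - 47780) = -(-1059100)/(-4253) = -(-1059100)*(-1)/4253 = -7*151300/4253 = -1059100/4253 ≈ -249.02)
n - G = 59001 - 1*(-1059100/4253) = 59001 + 1059100/4253 = 251990353/4253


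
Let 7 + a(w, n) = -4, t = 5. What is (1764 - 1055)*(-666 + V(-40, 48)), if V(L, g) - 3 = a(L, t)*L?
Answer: -158107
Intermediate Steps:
a(w, n) = -11 (a(w, n) = -7 - 4 = -11)
V(L, g) = 3 - 11*L
(1764 - 1055)*(-666 + V(-40, 48)) = (1764 - 1055)*(-666 + (3 - 11*(-40))) = 709*(-666 + (3 + 440)) = 709*(-666 + 443) = 709*(-223) = -158107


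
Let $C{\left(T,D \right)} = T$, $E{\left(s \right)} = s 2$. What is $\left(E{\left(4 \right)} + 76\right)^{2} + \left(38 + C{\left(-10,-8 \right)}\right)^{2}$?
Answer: $7840$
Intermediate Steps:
$E{\left(s \right)} = 2 s$
$\left(E{\left(4 \right)} + 76\right)^{2} + \left(38 + C{\left(-10,-8 \right)}\right)^{2} = \left(2 \cdot 4 + 76\right)^{2} + \left(38 - 10\right)^{2} = \left(8 + 76\right)^{2} + 28^{2} = 84^{2} + 784 = 7056 + 784 = 7840$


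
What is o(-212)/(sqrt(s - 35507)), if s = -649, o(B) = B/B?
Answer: -I*sqrt(9039)/18078 ≈ -0.0052591*I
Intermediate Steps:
o(B) = 1
o(-212)/(sqrt(s - 35507)) = 1/sqrt(-649 - 35507) = 1/sqrt(-36156) = 1/(2*I*sqrt(9039)) = 1*(-I*sqrt(9039)/18078) = -I*sqrt(9039)/18078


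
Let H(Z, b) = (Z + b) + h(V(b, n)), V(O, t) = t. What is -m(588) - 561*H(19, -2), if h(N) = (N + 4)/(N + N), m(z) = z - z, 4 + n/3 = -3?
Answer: -136697/14 ≈ -9764.1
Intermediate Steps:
n = -21 (n = -12 + 3*(-3) = -12 - 9 = -21)
m(z) = 0
h(N) = (4 + N)/(2*N) (h(N) = (4 + N)/((2*N)) = (4 + N)*(1/(2*N)) = (4 + N)/(2*N))
H(Z, b) = 17/42 + Z + b (H(Z, b) = (Z + b) + (½)*(4 - 21)/(-21) = (Z + b) + (½)*(-1/21)*(-17) = (Z + b) + 17/42 = 17/42 + Z + b)
-m(588) - 561*H(19, -2) = -1*0 - 561*(17/42 + 19 - 2) = 0 - 561*731/42 = 0 - 1*136697/14 = 0 - 136697/14 = -136697/14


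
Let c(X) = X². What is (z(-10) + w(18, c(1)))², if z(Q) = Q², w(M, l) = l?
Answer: 10201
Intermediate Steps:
(z(-10) + w(18, c(1)))² = ((-10)² + 1²)² = (100 + 1)² = 101² = 10201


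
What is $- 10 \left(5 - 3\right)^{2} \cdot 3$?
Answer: $-120$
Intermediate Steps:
$- 10 \left(5 - 3\right)^{2} \cdot 3 = - 10 \cdot 2^{2} \cdot 3 = \left(-10\right) 4 \cdot 3 = \left(-40\right) 3 = -120$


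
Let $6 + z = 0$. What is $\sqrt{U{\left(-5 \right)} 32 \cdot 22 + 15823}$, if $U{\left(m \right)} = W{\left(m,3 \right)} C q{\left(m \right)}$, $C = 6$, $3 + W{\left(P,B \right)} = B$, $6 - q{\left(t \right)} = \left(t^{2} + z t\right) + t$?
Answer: $\sqrt{15823} \approx 125.79$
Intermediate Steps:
$z = -6$ ($z = -6 + 0 = -6$)
$q{\left(t \right)} = 6 - t^{2} + 5 t$ ($q{\left(t \right)} = 6 - \left(\left(t^{2} - 6 t\right) + t\right) = 6 - \left(t^{2} - 5 t\right) = 6 - t^{2} + 5 t$)
$W{\left(P,B \right)} = -3 + B$
$U{\left(m \right)} = 0$ ($U{\left(m \right)} = \left(-3 + 3\right) 6 \left(6 - m^{2} + 5 m\right) = 0 \cdot 6 \left(6 - m^{2} + 5 m\right) = 0 \left(6 - m^{2} + 5 m\right) = 0$)
$\sqrt{U{\left(-5 \right)} 32 \cdot 22 + 15823} = \sqrt{0 \cdot 32 \cdot 22 + 15823} = \sqrt{0 \cdot 22 + 15823} = \sqrt{0 + 15823} = \sqrt{15823}$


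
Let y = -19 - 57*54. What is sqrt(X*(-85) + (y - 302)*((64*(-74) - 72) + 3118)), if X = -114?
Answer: 20*sqrt(14385) ≈ 2398.8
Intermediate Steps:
y = -3097 (y = -19 - 3078 = -3097)
sqrt(X*(-85) + (y - 302)*((64*(-74) - 72) + 3118)) = sqrt(-114*(-85) + (-3097 - 302)*((64*(-74) - 72) + 3118)) = sqrt(9690 - 3399*((-4736 - 72) + 3118)) = sqrt(9690 - 3399*(-4808 + 3118)) = sqrt(9690 - 3399*(-1690)) = sqrt(9690 + 5744310) = sqrt(5754000) = 20*sqrt(14385)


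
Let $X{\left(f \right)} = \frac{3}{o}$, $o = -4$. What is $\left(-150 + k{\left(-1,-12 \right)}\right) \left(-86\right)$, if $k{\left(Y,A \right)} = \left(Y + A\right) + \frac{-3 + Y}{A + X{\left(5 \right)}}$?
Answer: $\frac{713542}{51} \approx 13991.0$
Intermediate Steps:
$X{\left(f \right)} = - \frac{3}{4}$ ($X{\left(f \right)} = \frac{3}{-4} = 3 \left(- \frac{1}{4}\right) = - \frac{3}{4}$)
$k{\left(Y,A \right)} = A + Y + \frac{-3 + Y}{- \frac{3}{4} + A}$ ($k{\left(Y,A \right)} = \left(Y + A\right) + \frac{-3 + Y}{A - \frac{3}{4}} = \left(A + Y\right) + \frac{-3 + Y}{- \frac{3}{4} + A} = A + Y + \frac{-3 + Y}{- \frac{3}{4} + A}$)
$\left(-150 + k{\left(-1,-12 \right)}\right) \left(-86\right) = \left(-150 + \frac{-12 - 1 - -36 + 4 \left(-12\right)^{2} + 4 \left(-12\right) \left(-1\right)}{-3 + 4 \left(-12\right)}\right) \left(-86\right) = \left(-150 + \frac{-12 - 1 + 36 + 4 \cdot 144 + 48}{-3 - 48}\right) \left(-86\right) = \left(-150 + \frac{-12 - 1 + 36 + 576 + 48}{-51}\right) \left(-86\right) = \left(-150 - \frac{647}{51}\right) \left(-86\right) = \left(- \frac{8297}{51}\right) \left(-86\right) = \frac{713542}{51}$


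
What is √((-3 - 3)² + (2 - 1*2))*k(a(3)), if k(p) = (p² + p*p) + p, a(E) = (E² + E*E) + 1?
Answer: 4446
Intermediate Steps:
a(E) = 1 + 2*E² (a(E) = (E² + E²) + 1 = 2*E² + 1 = 1 + 2*E²)
k(p) = p + 2*p² (k(p) = (p² + p²) + p = 2*p² + p = p + 2*p²)
√((-3 - 3)² + (2 - 1*2))*k(a(3)) = √((-3 - 3)² + (2 - 1*2))*((1 + 2*3²)*(1 + 2*(1 + 2*3²))) = √((-6)² + (2 - 2))*((1 + 2*9)*(1 + 2*(1 + 2*9))) = √(36 + 0)*((1 + 18)*(1 + 2*(1 + 18))) = √36*(19*(1 + 2*19)) = 6*(19*(1 + 38)) = 6*(19*39) = 6*741 = 4446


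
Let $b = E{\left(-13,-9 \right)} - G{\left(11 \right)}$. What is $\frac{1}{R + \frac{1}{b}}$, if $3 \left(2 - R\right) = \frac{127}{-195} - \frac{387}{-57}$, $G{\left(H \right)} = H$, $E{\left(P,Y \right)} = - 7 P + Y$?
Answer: $- \frac{789165}{25237} \approx -31.27$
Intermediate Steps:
$E{\left(P,Y \right)} = Y - 7 P$
$R = - \frac{512}{11115}$ ($R = 2 - \frac{\frac{127}{-195} - \frac{387}{-57}}{3} = 2 - \frac{127 \left(- \frac{1}{195}\right) - - \frac{129}{19}}{3} = 2 - \frac{- \frac{127}{195} + \frac{129}{19}}{3} = 2 - \frac{22742}{11115} = - \frac{512}{11115} \approx -0.046064$)
$b = 71$ ($b = \left(-9 - -91\right) - 11 = \left(-9 + 91\right) - 11 = 82 - 11 = 71$)
$\frac{1}{R + \frac{1}{b}} = \frac{1}{- \frac{512}{11115} + \frac{1}{71}} = \frac{1}{- \frac{25237}{789165}} = - \frac{789165}{25237}$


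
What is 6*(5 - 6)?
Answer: -6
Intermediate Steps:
6*(5 - 6) = 6*(-1) = -6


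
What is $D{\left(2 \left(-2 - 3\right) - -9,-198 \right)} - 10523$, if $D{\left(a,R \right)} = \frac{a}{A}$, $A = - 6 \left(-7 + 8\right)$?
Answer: $- \frac{63137}{6} \approx -10523.0$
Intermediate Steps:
$A = -6$ ($A = \left(-6\right) 1 = -6$)
$D{\left(a,R \right)} = - \frac{a}{6}$ ($D{\left(a,R \right)} = \frac{a}{-6} = a \left(- \frac{1}{6}\right) = - \frac{a}{6}$)
$D{\left(2 \left(-2 - 3\right) - -9,-198 \right)} - 10523 = - \frac{2 \left(-2 - 3\right) - -9}{6} - 10523 = - \frac{2 \left(-5\right) + 9}{6} - 10523 = - \frac{-10 + 9}{6} - 10523 = \left(- \frac{1}{6}\right) \left(-1\right) - 10523 = \frac{1}{6} - 10523 = - \frac{63137}{6}$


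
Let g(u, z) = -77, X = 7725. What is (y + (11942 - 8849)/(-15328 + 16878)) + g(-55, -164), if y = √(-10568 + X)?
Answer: -116257/1550 + I*√2843 ≈ -75.005 + 53.32*I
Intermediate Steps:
y = I*√2843 (y = √(-10568 + 7725) = √(-2843) = I*√2843 ≈ 53.32*I)
(y + (11942 - 8849)/(-15328 + 16878)) + g(-55, -164) = (I*√2843 + (11942 - 8849)/(-15328 + 16878)) - 77 = (I*√2843 + 3093/1550) - 77 = (3093/1550 + I*√2843) - 77 = -116257/1550 + I*√2843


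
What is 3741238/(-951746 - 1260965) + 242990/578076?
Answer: -812526626099/639557562018 ≈ -1.2705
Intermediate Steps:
3741238/(-951746 - 1260965) + 242990/578076 = 3741238/(-2212711) + 242990*(1/578076) = 3741238*(-1/2212711) + 121495/289038 = -3741238/2212711 + 121495/289038 = -812526626099/639557562018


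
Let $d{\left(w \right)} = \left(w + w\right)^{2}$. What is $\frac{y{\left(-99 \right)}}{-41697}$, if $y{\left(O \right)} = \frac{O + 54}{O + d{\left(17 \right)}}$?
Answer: $\frac{5}{4897081} \approx 1.021 \cdot 10^{-6}$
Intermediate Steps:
$d{\left(w \right)} = 4 w^{2}$ ($d{\left(w \right)} = \left(2 w\right)^{2} = 4 w^{2}$)
$y{\left(O \right)} = \frac{54 + O}{1156 + O}$ ($y{\left(O \right)} = \frac{O + 54}{O + 4 \cdot 17^{2}} = \frac{54 + O}{O + 4 \cdot 289} = \frac{54 + O}{O + 1156} = \frac{54 + O}{1156 + O}$)
$\frac{y{\left(-99 \right)}}{-41697} = \frac{\frac{1}{1156 - 99} \left(54 - 99\right)}{-41697} = \frac{1}{1057} \left(-45\right) \left(- \frac{1}{41697}\right) = \left(- \frac{45}{1057}\right) \left(- \frac{1}{41697}\right) = \frac{5}{4897081}$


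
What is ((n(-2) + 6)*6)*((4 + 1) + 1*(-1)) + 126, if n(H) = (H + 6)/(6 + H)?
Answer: 294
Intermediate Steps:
n(H) = 1 (n(H) = (6 + H)/(6 + H) = 1)
((n(-2) + 6)*6)*((4 + 1) + 1*(-1)) + 126 = ((1 + 6)*6)*((4 + 1) + 1*(-1)) + 126 = (7*6)*(5 - 1) + 126 = 42*4 + 126 = 168 + 126 = 294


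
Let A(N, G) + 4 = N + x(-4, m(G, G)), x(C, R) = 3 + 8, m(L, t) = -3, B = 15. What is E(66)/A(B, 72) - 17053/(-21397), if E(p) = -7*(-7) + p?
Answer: 2835821/470734 ≈ 6.0243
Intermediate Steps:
x(C, R) = 11
E(p) = 49 + p
A(N, G) = 7 + N (A(N, G) = -4 + (N + 11) = -4 + (11 + N) = 7 + N)
E(66)/A(B, 72) - 17053/(-21397) = (49 + 66)/(7 + 15) - 17053/(-21397) = 115/22 - 17053*(-1/21397) = 115*(1/22) + 17053/21397 = 115/22 + 17053/21397 = 2835821/470734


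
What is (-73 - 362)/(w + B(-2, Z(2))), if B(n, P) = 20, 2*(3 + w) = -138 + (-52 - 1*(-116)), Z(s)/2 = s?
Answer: 87/4 ≈ 21.750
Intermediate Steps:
Z(s) = 2*s
w = -40 (w = -3 + (-138 + (-52 - 1*(-116)))/2 = -3 + (-138 + (-52 + 116))/2 = -3 + (-138 + 64)/2 = -3 + (½)*(-74) = -3 - 37 = -40)
(-73 - 362)/(w + B(-2, Z(2))) = (-73 - 362)/(-40 + 20) = -435/(-20) = -435*(-1/20) = 87/4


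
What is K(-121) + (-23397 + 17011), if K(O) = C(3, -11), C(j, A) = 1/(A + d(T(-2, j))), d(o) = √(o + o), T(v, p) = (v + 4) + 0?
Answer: -57475/9 ≈ -6386.1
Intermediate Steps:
T(v, p) = 4 + v (T(v, p) = (4 + v) + 0 = 4 + v)
d(o) = √2*√o (d(o) = √(2*o) = √2*√o)
C(j, A) = 1/(2 + A) (C(j, A) = 1/(A + √2*√(4 - 2)) = 1/(A + √2*√2) = 1/(A + 2) = 1/(2 + A))
K(O) = -⅑ (K(O) = 1/(2 - 11) = 1/(-9) = -⅑)
K(-121) + (-23397 + 17011) = -⅑ + (-23397 + 17011) = -⅑ - 6386 = -57475/9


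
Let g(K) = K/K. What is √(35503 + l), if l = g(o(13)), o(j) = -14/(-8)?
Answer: 4*√2219 ≈ 188.43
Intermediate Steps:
o(j) = 7/4 (o(j) = -14*(-⅛) = 7/4)
g(K) = 1
l = 1
√(35503 + l) = √(35503 + 1) = √35504 = 4*√2219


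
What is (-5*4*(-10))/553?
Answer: 200/553 ≈ 0.36166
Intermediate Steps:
(-5*4*(-10))/553 = -20*(-10)*(1/553) = 200*(1/553) = 200/553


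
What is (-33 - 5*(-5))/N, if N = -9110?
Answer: 4/4555 ≈ 0.00087816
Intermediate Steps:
(-33 - 5*(-5))/N = (-33 - 5*(-5))/(-9110) = (-33 + 25)*(-1/9110) = -8*(-1/9110) = 4/4555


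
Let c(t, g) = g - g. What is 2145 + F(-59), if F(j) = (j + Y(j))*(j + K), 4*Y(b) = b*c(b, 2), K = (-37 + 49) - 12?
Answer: 5626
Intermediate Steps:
c(t, g) = 0
K = 0 (K = 12 - 12 = 0)
Y(b) = 0 (Y(b) = (b*0)/4 = (¼)*0 = 0)
F(j) = j² (F(j) = (j + 0)*(j + 0) = j*j = j²)
2145 + F(-59) = 2145 + (-59)² = 2145 + 3481 = 5626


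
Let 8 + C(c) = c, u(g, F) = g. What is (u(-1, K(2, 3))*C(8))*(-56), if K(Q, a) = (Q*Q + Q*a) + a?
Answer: 0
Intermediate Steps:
K(Q, a) = a + Q**2 + Q*a (K(Q, a) = (Q**2 + Q*a) + a = a + Q**2 + Q*a)
C(c) = -8 + c
(u(-1, K(2, 3))*C(8))*(-56) = -(-8 + 8)*(-56) = -1*0*(-56) = 0*(-56) = 0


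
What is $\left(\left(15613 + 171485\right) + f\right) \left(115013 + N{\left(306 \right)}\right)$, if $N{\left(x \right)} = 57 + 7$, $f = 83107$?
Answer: $31094380785$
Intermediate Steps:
$N{\left(x \right)} = 64$
$\left(\left(15613 + 171485\right) + f\right) \left(115013 + N{\left(306 \right)}\right) = \left(\left(15613 + 171485\right) + 83107\right) \left(115013 + 64\right) = \left(187098 + 83107\right) 115077 = 270205 \cdot 115077 = 31094380785$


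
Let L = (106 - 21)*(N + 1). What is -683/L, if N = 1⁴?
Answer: -683/170 ≈ -4.0176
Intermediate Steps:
N = 1
L = 170 (L = (106 - 21)*(1 + 1) = 85*2 = 170)
-683/L = -683/170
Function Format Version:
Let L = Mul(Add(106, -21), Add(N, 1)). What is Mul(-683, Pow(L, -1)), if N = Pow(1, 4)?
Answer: Rational(-683, 170) ≈ -4.0176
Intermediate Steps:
N = 1
L = 170 (L = Mul(Add(106, -21), Add(1, 1)) = Mul(85, 2) = 170)
Mul(-683, Pow(L, -1)) = Mul(-683, Pow(170, -1)) = Mul(-683, Rational(1, 170)) = Rational(-683, 170)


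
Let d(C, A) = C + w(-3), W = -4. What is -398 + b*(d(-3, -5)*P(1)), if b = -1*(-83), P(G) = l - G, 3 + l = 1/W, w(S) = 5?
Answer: -2207/2 ≈ -1103.5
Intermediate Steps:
d(C, A) = 5 + C (d(C, A) = C + 5 = 5 + C)
l = -13/4 (l = -3 + 1/(-4) = -3 - ¼ = -13/4 ≈ -3.2500)
P(G) = -13/4 - G
b = 83
-398 + b*(d(-3, -5)*P(1)) = -398 + 83*((5 - 3)*(-13/4 - 1*1)) = -398 + 83*(2*(-13/4 - 1)) = -398 + 83*(2*(-17/4)) = -398 + 83*(-17/2) = -398 - 1411/2 = -2207/2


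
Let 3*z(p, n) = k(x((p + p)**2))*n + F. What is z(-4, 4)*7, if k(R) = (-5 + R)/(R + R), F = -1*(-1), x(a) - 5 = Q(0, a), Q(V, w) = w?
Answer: 1379/207 ≈ 6.6618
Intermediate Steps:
x(a) = 5 + a
F = 1
k(R) = (-5 + R)/(2*R) (k(R) = (-5 + R)/((2*R)) = (-5 + R)*(1/(2*R)) = (-5 + R)/(2*R))
z(p, n) = 1/3 + 2*n*p**2/(3*(5 + 4*p**2)) (z(p, n) = (((-5 + (5 + (p + p)**2))/(2*(5 + (p + p)**2)))*n + 1)/3 = (((-5 + (5 + (2*p)**2))/(2*(5 + (2*p)**2)))*n + 1)/3 = (((-5 + (5 + 4*p**2))/(2*(5 + 4*p**2)))*n + 1)/3 = (((4*p**2)/(2*(5 + 4*p**2)))*n + 1)/3 = ((2*p**2/(5 + 4*p**2))*n + 1)/3 = (2*n*p**2/(5 + 4*p**2) + 1)/3 = (1 + 2*n*p**2/(5 + 4*p**2))/3 = 1/3 + 2*n*p**2/(3*(5 + 4*p**2)))
z(-4, 4)*7 = ((5 + 4*(-4)**2 + 2*4*(-4)**2)/(3*(5 + 4*(-4)**2)))*7 = ((5 + 4*16 + 2*4*16)/(3*(5 + 4*16)))*7 = ((5 + 64 + 128)/(3*(5 + 64)))*7 = ((1/3)*197/69)*7 = ((1/3)*(1/69)*197)*7 = (197/207)*7 = 1379/207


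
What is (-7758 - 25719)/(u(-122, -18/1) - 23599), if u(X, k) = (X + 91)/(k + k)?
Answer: 1205172/849533 ≈ 1.4186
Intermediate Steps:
u(X, k) = (91 + X)/(2*k) (u(X, k) = (91 + X)/((2*k)) = (91 + X)*(1/(2*k)) = (91 + X)/(2*k))
(-7758 - 25719)/(u(-122, -18/1) - 23599) = (-7758 - 25719)/((91 - 122)/(2*((-18/1))) - 23599) = -33477/((1/2)*(-31)/(1*(-18)) - 23599) = -33477/((1/2)*(-31)/(-18) - 23599) = -33477/((1/2)*(-1/18)*(-31) - 23599) = -33477/(31/36 - 23599) = -33477/(-849533/36) = -33477*(-36/849533) = 1205172/849533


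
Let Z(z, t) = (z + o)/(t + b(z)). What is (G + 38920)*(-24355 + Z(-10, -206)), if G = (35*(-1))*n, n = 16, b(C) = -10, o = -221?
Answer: -8407950985/9 ≈ -9.3422e+8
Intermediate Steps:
Z(z, t) = (-221 + z)/(-10 + t) (Z(z, t) = (z - 221)/(t - 10) = (-221 + z)/(-10 + t))
G = -560 (G = (35*(-1))*16 = -35*16 = -560)
(G + 38920)*(-24355 + Z(-10, -206)) = (-560 + 38920)*(-24355 + (-221 - 10)/(-10 - 206)) = 38360*(-24355 - 231/(-216)) = 38360*(-24355 - 1/216*(-231)) = 38360*(-24355 + 77/72) = 38360*(-1753483/72) = -8407950985/9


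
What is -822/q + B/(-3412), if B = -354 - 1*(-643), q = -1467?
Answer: 793567/1668468 ≈ 0.47563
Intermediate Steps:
B = 289 (B = -354 + 643 = 289)
-822/q + B/(-3412) = -822/(-1467) + 289/(-3412) = -822*(-1/1467) + 289*(-1/3412) = 274/489 - 289/3412 = 793567/1668468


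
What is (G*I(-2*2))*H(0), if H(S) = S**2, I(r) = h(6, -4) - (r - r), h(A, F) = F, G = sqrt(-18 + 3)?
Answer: 0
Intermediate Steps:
G = I*sqrt(15) (G = sqrt(-15) = I*sqrt(15) ≈ 3.873*I)
I(r) = -4 (I(r) = -4 - (r - r) = -4 - 1*0 = -4 + 0 = -4)
(G*I(-2*2))*H(0) = ((I*sqrt(15))*(-4))*0**2 = -4*I*sqrt(15)*0 = 0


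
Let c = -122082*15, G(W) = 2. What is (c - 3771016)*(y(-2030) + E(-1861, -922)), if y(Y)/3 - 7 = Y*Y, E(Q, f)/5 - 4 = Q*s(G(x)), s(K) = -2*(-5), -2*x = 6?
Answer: -68737827325986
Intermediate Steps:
x = -3 (x = -½*6 = -3)
s(K) = 10
E(Q, f) = 20 + 50*Q (E(Q, f) = 20 + 5*(Q*10) = 20 + 5*(10*Q) = 20 + 50*Q)
y(Y) = 21 + 3*Y² (y(Y) = 21 + 3*(Y*Y) = 21 + 3*Y²)
c = -1831230
(c - 3771016)*(y(-2030) + E(-1861, -922)) = (-1831230 - 3771016)*((21 + 3*(-2030)²) + (20 + 50*(-1861))) = -5602246*((21 + 3*4120900) + (20 - 93050)) = -5602246*((21 + 12362700) - 93030) = -5602246*(12362721 - 93030) = -5602246*12269691 = -68737827325986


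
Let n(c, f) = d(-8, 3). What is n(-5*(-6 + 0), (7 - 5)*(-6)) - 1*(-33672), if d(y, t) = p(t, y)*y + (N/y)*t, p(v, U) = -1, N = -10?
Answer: 134735/4 ≈ 33684.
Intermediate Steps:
d(y, t) = -y - 10*t/y (d(y, t) = -y + (-10/y)*t = -y - 10*t/y)
n(c, f) = 47/4 (n(c, f) = -1*(-8) - 10*3/(-8) = 8 - 10*3*(-⅛) = 8 + 15/4 = 47/4)
n(-5*(-6 + 0), (7 - 5)*(-6)) - 1*(-33672) = 47/4 - 1*(-33672) = 47/4 + 33672 = 134735/4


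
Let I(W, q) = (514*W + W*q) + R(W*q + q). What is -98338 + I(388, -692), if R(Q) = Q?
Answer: -436590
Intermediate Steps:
I(W, q) = q + 514*W + 2*W*q (I(W, q) = (514*W + W*q) + (W*q + q) = (514*W + W*q) + (q + W*q) = q + 514*W + 2*W*q)
-98338 + I(388, -692) = -98338 + (-692 + 514*388 + 2*388*(-692)) = -98338 + (-692 + 199432 - 536992) = -98338 - 338252 = -436590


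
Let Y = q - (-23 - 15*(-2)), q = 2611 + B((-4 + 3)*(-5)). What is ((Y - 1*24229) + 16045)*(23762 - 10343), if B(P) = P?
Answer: -74810925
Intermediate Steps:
q = 2616 (q = 2611 + (-4 + 3)*(-5) = 2611 - 1*(-5) = 2611 + 5 = 2616)
Y = 2609 (Y = 2616 - (-23 - 15*(-2)) = 2616 - (-23 + 30) = 2616 - 1*7 = 2616 - 7 = 2609)
((Y - 1*24229) + 16045)*(23762 - 10343) = ((2609 - 1*24229) + 16045)*(23762 - 10343) = ((2609 - 24229) + 16045)*13419 = (-21620 + 16045)*13419 = -5575*13419 = -74810925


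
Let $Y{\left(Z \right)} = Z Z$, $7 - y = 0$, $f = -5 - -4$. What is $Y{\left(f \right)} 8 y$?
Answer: $56$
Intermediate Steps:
$f = -1$ ($f = -5 + 4 = -1$)
$y = 7$ ($y = 7 - 0 = 7 + 0 = 7$)
$Y{\left(Z \right)} = Z^{2}$
$Y{\left(f \right)} 8 y = \left(-1\right)^{2} \cdot 8 \cdot 7 = 1 \cdot 8 \cdot 7 = 8 \cdot 7 = 56$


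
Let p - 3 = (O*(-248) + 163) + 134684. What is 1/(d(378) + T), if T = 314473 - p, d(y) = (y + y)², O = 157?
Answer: 1/790095 ≈ 1.2657e-6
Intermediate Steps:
p = 95914 (p = 3 + ((157*(-248) + 163) + 134684) = 3 + ((-38936 + 163) + 134684) = 3 + (-38773 + 134684) = 3 + 95911 = 95914)
d(y) = 4*y² (d(y) = (2*y)² = 4*y²)
T = 218559 (T = 314473 - 1*95914 = 314473 - 95914 = 218559)
1/(d(378) + T) = 1/(4*378² + 218559) = 1/(4*142884 + 218559) = 1/(571536 + 218559) = 1/790095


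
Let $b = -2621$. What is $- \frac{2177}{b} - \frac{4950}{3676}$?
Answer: $- \frac{2485649}{4817398} \approx -0.51597$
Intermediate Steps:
$- \frac{2177}{b} - \frac{4950}{3676} = - \frac{2177}{-2621} - \frac{4950}{3676} = \left(-2177\right) \left(- \frac{1}{2621}\right) - \frac{2475}{1838} = \frac{2177}{2621} - \frac{2475}{1838} = - \frac{2485649}{4817398}$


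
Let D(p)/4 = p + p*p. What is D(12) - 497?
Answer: 127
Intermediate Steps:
D(p) = 4*p + 4*p**2 (D(p) = 4*(p + p*p) = 4*(p + p**2) = 4*p + 4*p**2)
D(12) - 497 = 4*12*(1 + 12) - 497 = 4*12*13 - 497 = 624 - 497 = 127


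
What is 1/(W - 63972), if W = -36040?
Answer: -1/100012 ≈ -9.9988e-6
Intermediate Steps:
1/(W - 63972) = 1/(-36040 - 63972) = 1/(-100012) = -1/100012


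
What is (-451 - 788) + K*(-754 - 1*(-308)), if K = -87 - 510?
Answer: 265023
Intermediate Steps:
K = -597
(-451 - 788) + K*(-754 - 1*(-308)) = (-451 - 788) - 597*(-754 - 1*(-308)) = -1239 - 597*(-754 + 308) = -1239 - 597*(-446) = -1239 + 266262 = 265023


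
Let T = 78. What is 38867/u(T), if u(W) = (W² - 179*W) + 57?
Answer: -38867/7821 ≈ -4.9696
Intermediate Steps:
u(W) = 57 + W² - 179*W
38867/u(T) = 38867/(57 + 78² - 179*78) = 38867/(57 + 6084 - 13962) = 38867/(-7821) = 38867*(-1/7821) = -38867/7821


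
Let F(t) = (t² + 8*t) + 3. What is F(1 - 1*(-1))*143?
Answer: 3289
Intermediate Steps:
F(t) = 3 + t² + 8*t
F(1 - 1*(-1))*143 = (3 + (1 - 1*(-1))² + 8*(1 - 1*(-1)))*143 = (3 + (1 + 1)² + 8*(1 + 1))*143 = (3 + 2² + 8*2)*143 = (3 + 4 + 16)*143 = 23*143 = 3289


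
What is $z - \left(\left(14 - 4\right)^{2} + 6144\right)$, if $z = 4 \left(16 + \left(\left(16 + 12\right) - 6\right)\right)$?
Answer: $-6092$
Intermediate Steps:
$z = 152$ ($z = 4 \left(16 + \left(28 - 6\right)\right) = 4 \left(16 + 22\right) = 4 \cdot 38 = 152$)
$z - \left(\left(14 - 4\right)^{2} + 6144\right) = 152 - \left(\left(14 - 4\right)^{2} + 6144\right) = 152 - \left(10^{2} + 6144\right) = 152 - \left(100 + 6144\right) = 152 - 6244 = -6092$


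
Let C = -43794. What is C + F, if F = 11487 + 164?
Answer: -32143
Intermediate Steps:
F = 11651
C + F = -43794 + 11651 = -32143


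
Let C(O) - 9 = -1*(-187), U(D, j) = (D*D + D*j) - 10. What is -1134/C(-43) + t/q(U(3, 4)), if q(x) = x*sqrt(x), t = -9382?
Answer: -81/14 - 9382*sqrt(11)/121 ≈ -262.95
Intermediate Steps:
U(D, j) = -10 + D**2 + D*j (U(D, j) = (D**2 + D*j) - 10 = -10 + D**2 + D*j)
q(x) = x**(3/2)
C(O) = 196 (C(O) = 9 - 1*(-187) = 9 + 187 = 196)
-1134/C(-43) + t/q(U(3, 4)) = -1134/196 - 9382/(-10 + 3**2 + 3*4)**(3/2) = -1134*1/196 - 9382/(-10 + 9 + 12)**(3/2) = -81/14 - 9382*sqrt(11)/121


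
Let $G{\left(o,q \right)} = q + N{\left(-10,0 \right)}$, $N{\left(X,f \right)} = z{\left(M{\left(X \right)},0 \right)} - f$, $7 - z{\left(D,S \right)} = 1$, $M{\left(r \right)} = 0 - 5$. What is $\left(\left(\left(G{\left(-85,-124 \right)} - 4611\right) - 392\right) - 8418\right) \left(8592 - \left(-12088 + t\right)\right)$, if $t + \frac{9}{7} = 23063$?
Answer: $\frac{225722208}{7} \approx 3.2246 \cdot 10^{7}$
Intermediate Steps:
$M{\left(r \right)} = -5$
$z{\left(D,S \right)} = 6$ ($z{\left(D,S \right)} = 7 - 1 = 6$)
$N{\left(X,f \right)} = 6 - f$
$t = \frac{161432}{7}$ ($t = - \frac{9}{7} + 23063 = \frac{161432}{7} \approx 23062.0$)
$G{\left(o,q \right)} = 6 + q$ ($G{\left(o,q \right)} = q + \left(6 - 0\right) = q + \left(6 + 0\right) = q + 6 = 6 + q$)
$\left(\left(\left(G{\left(-85,-124 \right)} - 4611\right) - 392\right) - 8418\right) \left(8592 - \left(-12088 + t\right)\right) = \left(\left(\left(\left(6 - 124\right) - 4611\right) - 392\right) - 8418\right) \left(8592 + \left(12088 - \frac{161432}{7}\right)\right) = \left(\left(\left(-118 - 4611\right) - 392\right) - 8418\right) \left(8592 + \left(12088 - \frac{161432}{7}\right)\right) = \left(\left(-4729 - 392\right) - 8418\right) \left(8592 - \frac{76816}{7}\right) = \left(-5121 - 8418\right) \left(- \frac{16672}{7}\right) = \left(-13539\right) \left(- \frac{16672}{7}\right) = \frac{225722208}{7}$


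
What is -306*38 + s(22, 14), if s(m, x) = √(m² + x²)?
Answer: -11628 + 2*√170 ≈ -11602.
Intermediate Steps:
-306*38 + s(22, 14) = -306*38 + √(22² + 14²) = -11628 + √(484 + 196) = -11628 + √680 = -11628 + 2*√170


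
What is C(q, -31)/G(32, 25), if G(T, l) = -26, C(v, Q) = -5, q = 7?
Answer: 5/26 ≈ 0.19231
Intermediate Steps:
C(q, -31)/G(32, 25) = -5/(-26) = -5*(-1/26) = 5/26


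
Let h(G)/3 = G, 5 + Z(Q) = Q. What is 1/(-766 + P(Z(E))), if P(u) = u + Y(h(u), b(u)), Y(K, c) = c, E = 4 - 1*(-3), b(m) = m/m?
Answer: -1/763 ≈ -0.0013106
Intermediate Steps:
b(m) = 1
E = 7 (E = 4 + 3 = 7)
Z(Q) = -5 + Q
h(G) = 3*G
P(u) = 1 + u (P(u) = u + 1 = 1 + u)
1/(-766 + P(Z(E))) = 1/(-766 + (1 + (-5 + 7))) = 1/(-766 + (1 + 2)) = 1/(-766 + 3) = 1/(-763) = -1/763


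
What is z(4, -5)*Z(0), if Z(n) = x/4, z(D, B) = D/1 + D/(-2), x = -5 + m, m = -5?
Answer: -5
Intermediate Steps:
x = -10 (x = -5 - 5 = -10)
z(D, B) = D/2 (z(D, B) = D*1 + D*(-1/2) = D - D/2 = D/2)
Z(n) = -5/2 (Z(n) = -10/4 = -10*1/4 = -5/2)
z(4, -5)*Z(0) = ((1/2)*4)*(-5/2) = 2*(-5/2) = -5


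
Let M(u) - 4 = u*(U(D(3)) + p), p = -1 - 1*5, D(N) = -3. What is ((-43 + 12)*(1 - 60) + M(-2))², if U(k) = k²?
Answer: 3337929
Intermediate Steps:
p = -6 (p = -1 - 5 = -6)
M(u) = 4 + 3*u (M(u) = 4 + u*((-3)² - 6) = 4 + u*(9 - 6) = 4 + u*3 = 4 + 3*u)
((-43 + 12)*(1 - 60) + M(-2))² = ((-43 + 12)*(1 - 60) + (4 + 3*(-2)))² = (-31*(-59) + (4 - 6))² = (1829 - 2)² = 1827² = 3337929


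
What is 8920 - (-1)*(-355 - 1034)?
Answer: 7531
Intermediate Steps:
8920 - (-1)*(-355 - 1034) = 8920 - (-1)*(-1389) = 8920 - 1*1389 = 8920 - 1389 = 7531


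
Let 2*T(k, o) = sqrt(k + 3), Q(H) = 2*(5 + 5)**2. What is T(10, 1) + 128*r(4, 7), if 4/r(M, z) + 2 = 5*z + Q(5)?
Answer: 512/233 + sqrt(13)/2 ≈ 4.0002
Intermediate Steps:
Q(H) = 200 (Q(H) = 2*10**2 = 2*100 = 200)
T(k, o) = sqrt(3 + k)/2 (T(k, o) = sqrt(k + 3)/2 = sqrt(3 + k)/2)
r(M, z) = 4/(198 + 5*z) (r(M, z) = 4/(-2 + (5*z + 200)) = 4/(-2 + (200 + 5*z)) = 4/(198 + 5*z))
T(10, 1) + 128*r(4, 7) = sqrt(3 + 10)/2 + 128*(4/(198 + 5*7)) = sqrt(13)/2 + 128*(4/(198 + 35)) = sqrt(13)/2 + 128*(4/233) = sqrt(13)/2 + 512/233 = 512/233 + sqrt(13)/2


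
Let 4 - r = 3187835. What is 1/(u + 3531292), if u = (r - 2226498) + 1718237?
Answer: -1/164800 ≈ -6.0680e-6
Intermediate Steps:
r = -3187831 (r = 4 - 1*3187835 = 4 - 3187835 = -3187831)
u = -3696092 (u = (-3187831 - 2226498) + 1718237 = -5414329 + 1718237 = -3696092)
1/(u + 3531292) = 1/(-3696092 + 3531292) = 1/(-164800) = -1/164800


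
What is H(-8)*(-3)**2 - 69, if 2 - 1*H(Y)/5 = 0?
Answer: 21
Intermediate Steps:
H(Y) = 10 (H(Y) = 10 - 5*0 = 10 + 0 = 10)
H(-8)*(-3)**2 - 69 = 10*(-3)**2 - 69 = 10*9 - 69 = 90 - 69 = 21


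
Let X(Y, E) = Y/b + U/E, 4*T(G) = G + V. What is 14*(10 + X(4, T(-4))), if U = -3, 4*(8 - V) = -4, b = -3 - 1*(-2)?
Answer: 252/5 ≈ 50.400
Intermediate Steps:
b = -1 (b = -3 + 2 = -1)
V = 9 (V = 8 - 1/4*(-4) = 8 + 1 = 9)
T(G) = 9/4 + G/4 (T(G) = (G + 9)/4 = (9 + G)/4 = 9/4 + G/4)
X(Y, E) = -Y - 3/E (X(Y, E) = Y/(-1) - 3/E = Y*(-1) - 3/E = -Y - 3/E)
14*(10 + X(4, T(-4))) = 14*(10 + (-1*4 - 3/(9/4 + (1/4)*(-4)))) = 14*(10 + (-4 - 3/(9/4 - 1))) = 14*(10 + (-4 - 3/5/4)) = 14*(10 + (-4 - 3*4/5)) = 14*(10 + (-4 - 12/5)) = 14*(10 - 32/5) = 14*(18/5) = 252/5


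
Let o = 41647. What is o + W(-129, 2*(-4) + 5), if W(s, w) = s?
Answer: 41518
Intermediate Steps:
o + W(-129, 2*(-4) + 5) = 41647 - 129 = 41518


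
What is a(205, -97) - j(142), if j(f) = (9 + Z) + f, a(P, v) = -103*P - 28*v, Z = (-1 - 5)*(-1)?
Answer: -18556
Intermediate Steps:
Z = 6 (Z = -6*(-1) = 6)
j(f) = 15 + f (j(f) = (9 + 6) + f = 15 + f)
a(205, -97) - j(142) = (-103*205 - 28*(-97)) - (15 + 142) = (-21115 + 2716) - 1*157 = -18399 - 157 = -18556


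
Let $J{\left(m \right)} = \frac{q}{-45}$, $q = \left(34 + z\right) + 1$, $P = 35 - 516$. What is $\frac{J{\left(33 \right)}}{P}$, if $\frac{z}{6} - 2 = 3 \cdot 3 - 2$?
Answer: $\frac{89}{21645} \approx 0.0041118$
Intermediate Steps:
$z = 54$ ($z = 12 + 6 \left(3 \cdot 3 - 2\right) = 12 + 6 \left(9 - 2\right) = 12 + 6 \cdot 7 = 12 + 42 = 54$)
$P = -481$
$q = 89$ ($q = \left(34 + 54\right) + 1 = 88 + 1 = 89$)
$J{\left(m \right)} = - \frac{89}{45}$ ($J{\left(m \right)} = \frac{89}{-45} = 89 \left(- \frac{1}{45}\right) = - \frac{89}{45}$)
$\frac{J{\left(33 \right)}}{P} = - \frac{89}{45 \left(-481\right)} = \left(- \frac{89}{45}\right) \left(- \frac{1}{481}\right) = \frac{89}{21645}$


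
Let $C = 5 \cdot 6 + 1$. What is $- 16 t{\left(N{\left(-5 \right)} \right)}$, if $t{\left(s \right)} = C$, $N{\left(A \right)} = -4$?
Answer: $-496$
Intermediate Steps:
$C = 31$ ($C = 30 + 1 = 31$)
$t{\left(s \right)} = 31$
$- 16 t{\left(N{\left(-5 \right)} \right)} = \left(-16\right) 31 = -496$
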